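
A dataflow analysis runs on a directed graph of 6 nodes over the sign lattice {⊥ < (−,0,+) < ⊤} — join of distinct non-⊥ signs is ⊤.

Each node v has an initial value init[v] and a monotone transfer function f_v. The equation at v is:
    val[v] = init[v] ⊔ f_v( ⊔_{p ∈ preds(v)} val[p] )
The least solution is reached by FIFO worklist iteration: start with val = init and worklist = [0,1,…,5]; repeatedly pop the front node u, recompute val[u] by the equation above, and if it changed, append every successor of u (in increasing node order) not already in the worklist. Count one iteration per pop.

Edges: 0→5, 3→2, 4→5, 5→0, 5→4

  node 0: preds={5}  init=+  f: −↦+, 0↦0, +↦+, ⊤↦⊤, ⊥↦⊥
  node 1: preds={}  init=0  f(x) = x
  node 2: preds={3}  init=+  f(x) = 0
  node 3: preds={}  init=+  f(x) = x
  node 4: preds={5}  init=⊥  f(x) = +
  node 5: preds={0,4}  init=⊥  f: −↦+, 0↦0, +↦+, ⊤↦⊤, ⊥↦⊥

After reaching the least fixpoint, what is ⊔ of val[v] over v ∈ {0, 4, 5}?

Trace (8 dequeues):
  [1] u=0 | in ⊥ | out + | ==
  [2] u=1 | in ⊥ | out 0 | ==
  [3] u=2 | in + | out ⊤ | prev + | push {}
  [4] u=3 | in ⊥ | out + | ==
  [5] u=4 | in ⊥ | out + | prev ⊥ | push {}
  [6] u=5 | in + | out + | prev ⊥ | push {0,4}
  [7] u=0 | in + | out + | ==
  [8] u=4 | in + | out + | ==

Converged values:
  [0] +
  [1] 0
  [2] ⊤
  [3] +
  [4] +
  [5] +

+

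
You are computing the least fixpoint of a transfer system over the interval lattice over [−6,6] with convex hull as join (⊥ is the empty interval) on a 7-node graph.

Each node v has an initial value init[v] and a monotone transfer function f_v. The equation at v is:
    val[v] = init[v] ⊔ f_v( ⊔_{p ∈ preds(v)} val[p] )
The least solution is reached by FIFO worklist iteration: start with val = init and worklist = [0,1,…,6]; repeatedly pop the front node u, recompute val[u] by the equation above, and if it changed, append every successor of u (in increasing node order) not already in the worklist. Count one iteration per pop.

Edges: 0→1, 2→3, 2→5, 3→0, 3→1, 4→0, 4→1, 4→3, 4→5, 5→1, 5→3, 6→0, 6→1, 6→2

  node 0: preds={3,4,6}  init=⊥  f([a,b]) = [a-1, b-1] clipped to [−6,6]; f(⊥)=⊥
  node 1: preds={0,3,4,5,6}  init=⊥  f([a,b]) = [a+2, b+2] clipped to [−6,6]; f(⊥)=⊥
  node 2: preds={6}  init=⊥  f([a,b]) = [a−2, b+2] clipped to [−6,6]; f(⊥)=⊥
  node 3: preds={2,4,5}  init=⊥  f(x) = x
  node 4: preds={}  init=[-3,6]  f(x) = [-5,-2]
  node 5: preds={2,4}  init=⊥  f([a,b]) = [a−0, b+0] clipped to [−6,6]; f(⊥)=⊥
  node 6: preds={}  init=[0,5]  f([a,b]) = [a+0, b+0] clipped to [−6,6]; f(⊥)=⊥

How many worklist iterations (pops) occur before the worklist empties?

12

Trace (12 dequeues):
  [1] u=0 | in [-3,6] | out [-4,5] | prev ⊥ | push {}
  [2] u=1 | in [-4,6] | out [-2,6] | prev ⊥ | push {}
  [3] u=2 | in [0,5] | out [-2,6] | prev ⊥ | push {}
  [4] u=3 | in [-3,6] | out [-3,6] | prev ⊥ | push {0,1}
  [5] u=4 | in ⊥ | out [-5,6] | prev [-3,6] | push {3}
  [6] u=5 | in [-5,6] | out [-5,6] | prev ⊥ | push {}
  [7] u=6 | in ⊥ | out [0,5] | ==
  [8] u=0 | in [-5,6] | out [-6,5] | prev [-4,5] | push {}
  [9] u=1 | in [-6,6] | out [-4,6] | prev [-2,6] | push {}
  [10] u=3 | in [-5,6] | out [-5,6] | prev [-3,6] | push {0,1}
  [11] u=0 | in [-5,6] | out [-6,5] | ==
  [12] u=1 | in [-6,6] | out [-4,6] | ==

Converged values:
  [0] [-6,5]
  [1] [-4,6]
  [2] [-2,6]
  [3] [-5,6]
  [4] [-5,6]
  [5] [-5,6]
  [6] [0,5]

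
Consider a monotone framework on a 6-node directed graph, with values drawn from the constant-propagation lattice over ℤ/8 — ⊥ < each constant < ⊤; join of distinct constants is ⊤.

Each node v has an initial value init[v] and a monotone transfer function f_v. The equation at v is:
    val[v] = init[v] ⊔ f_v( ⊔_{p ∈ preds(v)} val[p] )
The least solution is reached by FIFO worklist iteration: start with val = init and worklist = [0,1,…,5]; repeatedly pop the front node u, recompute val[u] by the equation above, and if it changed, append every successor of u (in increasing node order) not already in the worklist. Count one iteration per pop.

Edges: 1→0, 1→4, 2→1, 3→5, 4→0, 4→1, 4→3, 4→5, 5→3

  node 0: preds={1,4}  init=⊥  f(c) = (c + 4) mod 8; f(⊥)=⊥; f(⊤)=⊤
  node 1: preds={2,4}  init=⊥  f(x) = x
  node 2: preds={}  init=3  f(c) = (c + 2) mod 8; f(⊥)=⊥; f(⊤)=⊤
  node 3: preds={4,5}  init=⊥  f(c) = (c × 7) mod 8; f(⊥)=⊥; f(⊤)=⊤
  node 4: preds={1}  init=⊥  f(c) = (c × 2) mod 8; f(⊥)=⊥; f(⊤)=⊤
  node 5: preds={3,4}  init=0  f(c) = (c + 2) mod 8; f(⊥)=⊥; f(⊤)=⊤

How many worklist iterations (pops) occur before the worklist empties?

Iteration log — 15 steps:
  step 1. node 0  ⊔preds=⊥  new=⊥  stable
  step 2. node 1  ⊔preds=3  new=3  old=⊥  +wl: 0
  step 3. node 2  ⊔preds=⊥  new=3  stable
  step 4. node 3  ⊔preds=0  new=0  old=⊥  +wl: 
  step 5. node 4  ⊔preds=3  new=6  old=⊥  +wl: 1,3
  step 6. node 5  ⊔preds=⊤  new=⊤  old=0  +wl: 
  step 7. node 0  ⊔preds=⊤  new=⊤  old=⊥  +wl: 
  step 8. node 1  ⊔preds=⊤  new=⊤  old=3  +wl: 0,4
  step 9. node 3  ⊔preds=⊤  new=⊤  old=0  +wl: 5
  step 10. node 0  ⊔preds=⊤  new=⊤  stable
  step 11. node 4  ⊔preds=⊤  new=⊤  old=6  +wl: 0,1,3
  step 12. node 5  ⊔preds=⊤  new=⊤  stable
  step 13. node 0  ⊔preds=⊤  new=⊤  stable
  step 14. node 1  ⊔preds=⊤  new=⊤  stable
  step 15. node 3  ⊔preds=⊤  new=⊤  stable

Least fixpoint reached:
  node 0: ⊤
  node 1: ⊤
  node 2: 3
  node 3: ⊤
  node 4: ⊤
  node 5: ⊤

15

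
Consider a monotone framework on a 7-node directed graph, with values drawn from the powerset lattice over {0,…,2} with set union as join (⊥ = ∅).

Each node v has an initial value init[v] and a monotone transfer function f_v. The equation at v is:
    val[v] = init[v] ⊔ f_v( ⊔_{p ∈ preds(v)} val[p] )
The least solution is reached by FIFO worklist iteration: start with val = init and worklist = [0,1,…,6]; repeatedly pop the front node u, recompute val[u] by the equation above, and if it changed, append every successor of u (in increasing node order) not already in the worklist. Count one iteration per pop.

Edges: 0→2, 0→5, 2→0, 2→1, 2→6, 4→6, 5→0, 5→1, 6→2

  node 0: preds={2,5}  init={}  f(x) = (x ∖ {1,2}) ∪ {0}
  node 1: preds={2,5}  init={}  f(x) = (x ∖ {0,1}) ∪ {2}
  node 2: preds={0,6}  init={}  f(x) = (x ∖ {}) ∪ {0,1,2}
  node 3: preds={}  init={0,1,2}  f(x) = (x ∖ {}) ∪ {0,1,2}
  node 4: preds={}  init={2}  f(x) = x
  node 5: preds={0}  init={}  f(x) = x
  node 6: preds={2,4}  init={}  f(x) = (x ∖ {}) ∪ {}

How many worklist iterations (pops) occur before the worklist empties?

10

Iteration log — 10 steps:
  step 1. node 0  ⊔preds={}  new={0}  old={}  +wl: 
  step 2. node 1  ⊔preds={}  new={2}  old={}  +wl: 
  step 3. node 2  ⊔preds={0}  new={0,1,2}  old={}  +wl: 0,1
  step 4. node 3  ⊔preds={}  new={0,1,2}  stable
  step 5. node 4  ⊔preds={}  new={2}  stable
  step 6. node 5  ⊔preds={0}  new={0}  old={}  +wl: 
  step 7. node 6  ⊔preds={0,1,2}  new={0,1,2}  old={}  +wl: 2
  step 8. node 0  ⊔preds={0,1,2}  new={0}  stable
  step 9. node 1  ⊔preds={0,1,2}  new={2}  stable
  step 10. node 2  ⊔preds={0,1,2}  new={0,1,2}  stable

Least fixpoint reached:
  node 0: {0}
  node 1: {2}
  node 2: {0,1,2}
  node 3: {0,1,2}
  node 4: {2}
  node 5: {0}
  node 6: {0,1,2}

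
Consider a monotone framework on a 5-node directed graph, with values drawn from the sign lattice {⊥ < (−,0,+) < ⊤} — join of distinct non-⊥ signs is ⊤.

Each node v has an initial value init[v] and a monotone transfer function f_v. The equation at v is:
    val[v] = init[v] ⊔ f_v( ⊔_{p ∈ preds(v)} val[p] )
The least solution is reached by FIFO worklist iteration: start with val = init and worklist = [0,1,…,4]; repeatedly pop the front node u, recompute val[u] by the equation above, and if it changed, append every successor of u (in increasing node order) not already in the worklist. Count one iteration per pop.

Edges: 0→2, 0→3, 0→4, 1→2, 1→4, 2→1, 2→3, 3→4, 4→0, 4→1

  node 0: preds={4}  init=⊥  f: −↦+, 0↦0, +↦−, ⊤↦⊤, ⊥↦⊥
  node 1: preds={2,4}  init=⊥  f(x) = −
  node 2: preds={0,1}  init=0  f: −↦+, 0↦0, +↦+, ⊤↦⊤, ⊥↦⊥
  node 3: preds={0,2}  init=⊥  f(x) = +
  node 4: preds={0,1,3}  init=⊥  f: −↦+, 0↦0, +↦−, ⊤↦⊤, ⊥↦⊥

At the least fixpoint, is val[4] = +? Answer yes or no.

no

Worklist (10 pops):
  #1 pop 0: in=⊥ → ⊥ (no change)
  #2 pop 1: in=0 → − (was ⊥); enqueue []
  #3 pop 2: in=− → ⊤ (was 0); enqueue [1]
  #4 pop 3: in=⊤ → + (was ⊥); enqueue []
  #5 pop 4: in=⊤ → ⊤ (was ⊥); enqueue [0]
  #6 pop 1: in=⊤ → − (no change)
  #7 pop 0: in=⊤ → ⊤ (was ⊥); enqueue [2,3,4]
  #8 pop 2: in=⊤ → ⊤ (no change)
  #9 pop 3: in=⊤ → + (no change)
  #10 pop 4: in=⊤ → ⊤ (no change)

Fixpoint:
  val[0] = ⊤
  val[1] = −
  val[2] = ⊤
  val[3] = +
  val[4] = ⊤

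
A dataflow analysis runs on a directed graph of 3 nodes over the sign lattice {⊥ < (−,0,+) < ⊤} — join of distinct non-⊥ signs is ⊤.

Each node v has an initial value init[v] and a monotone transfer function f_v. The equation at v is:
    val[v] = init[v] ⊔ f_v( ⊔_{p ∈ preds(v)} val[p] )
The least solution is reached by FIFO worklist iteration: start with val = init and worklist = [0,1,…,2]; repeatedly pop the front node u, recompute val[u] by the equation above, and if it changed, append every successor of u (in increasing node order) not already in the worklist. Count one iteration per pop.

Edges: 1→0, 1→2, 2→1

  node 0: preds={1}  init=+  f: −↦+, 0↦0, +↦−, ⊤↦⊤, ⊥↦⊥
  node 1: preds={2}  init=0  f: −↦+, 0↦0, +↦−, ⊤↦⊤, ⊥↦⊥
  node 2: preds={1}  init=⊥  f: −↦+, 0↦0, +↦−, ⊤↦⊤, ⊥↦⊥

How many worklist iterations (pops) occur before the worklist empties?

Iteration log — 4 steps:
  step 1. node 0  ⊔preds=0  new=⊤  old=+  +wl: 
  step 2. node 1  ⊔preds=⊥  new=0  stable
  step 3. node 2  ⊔preds=0  new=0  old=⊥  +wl: 1
  step 4. node 1  ⊔preds=0  new=0  stable

Least fixpoint reached:
  node 0: ⊤
  node 1: 0
  node 2: 0

4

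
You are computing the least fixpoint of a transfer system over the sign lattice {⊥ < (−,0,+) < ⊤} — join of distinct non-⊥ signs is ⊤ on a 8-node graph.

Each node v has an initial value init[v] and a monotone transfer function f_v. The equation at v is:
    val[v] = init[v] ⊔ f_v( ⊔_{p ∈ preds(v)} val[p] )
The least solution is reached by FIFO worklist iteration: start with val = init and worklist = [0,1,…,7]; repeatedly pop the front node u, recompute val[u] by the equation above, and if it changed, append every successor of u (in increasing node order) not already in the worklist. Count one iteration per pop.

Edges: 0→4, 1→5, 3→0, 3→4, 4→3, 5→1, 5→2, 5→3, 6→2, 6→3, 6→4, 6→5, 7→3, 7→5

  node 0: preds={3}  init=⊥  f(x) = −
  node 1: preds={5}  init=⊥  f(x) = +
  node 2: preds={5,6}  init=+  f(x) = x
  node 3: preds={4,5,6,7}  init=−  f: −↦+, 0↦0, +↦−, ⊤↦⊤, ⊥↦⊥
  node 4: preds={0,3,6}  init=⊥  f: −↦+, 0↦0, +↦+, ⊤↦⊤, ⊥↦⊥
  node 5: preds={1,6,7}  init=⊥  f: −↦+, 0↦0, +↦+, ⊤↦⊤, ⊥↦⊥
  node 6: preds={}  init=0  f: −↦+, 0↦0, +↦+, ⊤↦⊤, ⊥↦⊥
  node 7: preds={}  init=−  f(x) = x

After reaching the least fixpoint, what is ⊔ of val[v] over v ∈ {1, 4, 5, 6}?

⊤

Trace (12 dequeues):
  [1] u=0 | in − | out − | prev ⊥ | push {}
  [2] u=1 | in ⊥ | out + | prev ⊥ | push {}
  [3] u=2 | in 0 | out ⊤ | prev + | push {}
  [4] u=3 | in ⊤ | out ⊤ | prev − | push {0}
  [5] u=4 | in ⊤ | out ⊤ | prev ⊥ | push {3}
  [6] u=5 | in ⊤ | out ⊤ | prev ⊥ | push {1,2}
  [7] u=6 | in ⊥ | out 0 | ==
  [8] u=7 | in ⊥ | out − | ==
  [9] u=0 | in ⊤ | out − | ==
  [10] u=3 | in ⊤ | out ⊤ | ==
  [11] u=1 | in ⊤ | out + | ==
  [12] u=2 | in ⊤ | out ⊤ | ==

Converged values:
  [0] −
  [1] +
  [2] ⊤
  [3] ⊤
  [4] ⊤
  [5] ⊤
  [6] 0
  [7] −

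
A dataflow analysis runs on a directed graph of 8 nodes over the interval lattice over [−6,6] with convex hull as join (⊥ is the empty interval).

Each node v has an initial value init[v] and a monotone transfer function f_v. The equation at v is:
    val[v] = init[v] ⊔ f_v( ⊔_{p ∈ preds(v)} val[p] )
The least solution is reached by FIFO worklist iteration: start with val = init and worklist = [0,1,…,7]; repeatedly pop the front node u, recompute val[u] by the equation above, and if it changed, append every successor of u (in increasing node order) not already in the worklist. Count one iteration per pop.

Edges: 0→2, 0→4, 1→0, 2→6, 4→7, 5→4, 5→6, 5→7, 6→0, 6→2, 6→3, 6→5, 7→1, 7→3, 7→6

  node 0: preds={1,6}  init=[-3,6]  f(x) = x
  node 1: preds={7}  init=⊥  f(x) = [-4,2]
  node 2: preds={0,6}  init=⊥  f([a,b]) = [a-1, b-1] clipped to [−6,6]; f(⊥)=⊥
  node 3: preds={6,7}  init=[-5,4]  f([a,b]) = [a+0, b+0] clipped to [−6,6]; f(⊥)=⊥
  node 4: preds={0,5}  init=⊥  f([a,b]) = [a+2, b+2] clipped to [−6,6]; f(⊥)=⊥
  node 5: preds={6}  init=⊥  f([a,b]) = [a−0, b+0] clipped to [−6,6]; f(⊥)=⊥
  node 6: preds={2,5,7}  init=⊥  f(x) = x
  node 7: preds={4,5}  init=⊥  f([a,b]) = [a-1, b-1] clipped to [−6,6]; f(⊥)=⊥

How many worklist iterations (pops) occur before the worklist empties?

32

Worklist (32 pops):
  #1 pop 0: in=⊥ → [-3,6] (no change)
  #2 pop 1: in=⊥ → [-4,2] (was ⊥); enqueue [0]
  #3 pop 2: in=[-3,6] → [-4,5] (was ⊥); enqueue []
  #4 pop 3: in=⊥ → [-5,4] (no change)
  #5 pop 4: in=[-3,6] → [-1,6] (was ⊥); enqueue []
  #6 pop 5: in=⊥ → ⊥ (no change)
  #7 pop 6: in=[-4,5] → [-4,5] (was ⊥); enqueue [2,3,5]
  #8 pop 7: in=[-1,6] → [-2,5] (was ⊥); enqueue [1,6]
  #9 pop 0: in=[-4,5] → [-4,6] (was [-3,6]); enqueue [4]
  #10 pop 2: in=[-4,6] → [-5,5] (was [-4,5]); enqueue []
  #11 pop 3: in=[-4,5] → [-5,5] (was [-5,4]); enqueue []
  #12 pop 5: in=[-4,5] → [-4,5] (was ⊥); enqueue [7]
  #13 pop 1: in=[-2,5] → [-4,2] (no change)
  #14 pop 6: in=[-5,5] → [-5,5] (was [-4,5]); enqueue [0,2,3,5]
  #15 pop 4: in=[-4,6] → [-2,6] (was [-1,6]); enqueue []
  #16 pop 7: in=[-4,6] → [-5,5] (was [-2,5]); enqueue [1,6]
  #17 pop 0: in=[-5,5] → [-5,6] (was [-4,6]); enqueue [4]
  #18 pop 2: in=[-5,6] → [-6,5] (was [-5,5]); enqueue []
  #19 pop 3: in=[-5,5] → [-5,5] (no change)
  #20 pop 5: in=[-5,5] → [-5,5] (was [-4,5]); enqueue [7]
  #21 pop 1: in=[-5,5] → [-4,2] (no change)
  #22 pop 6: in=[-6,5] → [-6,5] (was [-5,5]); enqueue [0,2,3,5]
  #23 pop 4: in=[-5,6] → [-3,6] (was [-2,6]); enqueue []
  #24 pop 7: in=[-5,6] → [-6,5] (was [-5,5]); enqueue [1,6]
  #25 pop 0: in=[-6,5] → [-6,6] (was [-5,6]); enqueue [4]
  #26 pop 2: in=[-6,6] → [-6,5] (no change)
  #27 pop 3: in=[-6,5] → [-6,5] (was [-5,5]); enqueue []
  #28 pop 5: in=[-6,5] → [-6,5] (was [-5,5]); enqueue [7]
  #29 pop 1: in=[-6,5] → [-4,2] (no change)
  #30 pop 6: in=[-6,5] → [-6,5] (no change)
  #31 pop 4: in=[-6,6] → [-4,6] (was [-3,6]); enqueue []
  #32 pop 7: in=[-6,6] → [-6,5] (no change)

Fixpoint:
  val[0] = [-6,6]
  val[1] = [-4,2]
  val[2] = [-6,5]
  val[3] = [-6,5]
  val[4] = [-4,6]
  val[5] = [-6,5]
  val[6] = [-6,5]
  val[7] = [-6,5]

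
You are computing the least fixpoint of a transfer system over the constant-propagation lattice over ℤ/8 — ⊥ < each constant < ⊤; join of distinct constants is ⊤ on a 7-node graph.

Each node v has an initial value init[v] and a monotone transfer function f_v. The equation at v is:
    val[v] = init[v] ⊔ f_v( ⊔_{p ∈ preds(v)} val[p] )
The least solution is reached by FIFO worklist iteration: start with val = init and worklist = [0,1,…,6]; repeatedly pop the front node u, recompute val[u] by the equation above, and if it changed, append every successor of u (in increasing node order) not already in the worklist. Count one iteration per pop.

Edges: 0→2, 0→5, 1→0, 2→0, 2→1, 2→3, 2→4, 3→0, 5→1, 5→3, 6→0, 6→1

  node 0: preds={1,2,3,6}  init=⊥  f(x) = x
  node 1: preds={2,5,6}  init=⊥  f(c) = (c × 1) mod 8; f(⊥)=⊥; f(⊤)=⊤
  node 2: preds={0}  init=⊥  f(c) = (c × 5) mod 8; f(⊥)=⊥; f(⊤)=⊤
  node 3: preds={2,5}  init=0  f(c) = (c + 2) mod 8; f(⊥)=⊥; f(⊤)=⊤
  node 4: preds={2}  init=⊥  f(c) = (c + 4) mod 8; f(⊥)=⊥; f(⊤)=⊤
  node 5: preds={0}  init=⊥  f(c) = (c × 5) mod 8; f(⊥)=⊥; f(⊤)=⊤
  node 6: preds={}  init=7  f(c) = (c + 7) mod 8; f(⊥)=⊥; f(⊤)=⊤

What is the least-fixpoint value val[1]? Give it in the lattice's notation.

Worklist (11 pops):
  #1 pop 0: in=⊤ → ⊤ (was ⊥); enqueue []
  #2 pop 1: in=7 → 7 (was ⊥); enqueue [0]
  #3 pop 2: in=⊤ → ⊤ (was ⊥); enqueue [1]
  #4 pop 3: in=⊤ → ⊤ (was 0); enqueue []
  #5 pop 4: in=⊤ → ⊤ (was ⊥); enqueue []
  #6 pop 5: in=⊤ → ⊤ (was ⊥); enqueue [3]
  #7 pop 6: in=⊥ → 7 (no change)
  #8 pop 0: in=⊤ → ⊤ (no change)
  #9 pop 1: in=⊤ → ⊤ (was 7); enqueue [0]
  #10 pop 3: in=⊤ → ⊤ (no change)
  #11 pop 0: in=⊤ → ⊤ (no change)

Fixpoint:
  val[0] = ⊤
  val[1] = ⊤
  val[2] = ⊤
  val[3] = ⊤
  val[4] = ⊤
  val[5] = ⊤
  val[6] = 7

⊤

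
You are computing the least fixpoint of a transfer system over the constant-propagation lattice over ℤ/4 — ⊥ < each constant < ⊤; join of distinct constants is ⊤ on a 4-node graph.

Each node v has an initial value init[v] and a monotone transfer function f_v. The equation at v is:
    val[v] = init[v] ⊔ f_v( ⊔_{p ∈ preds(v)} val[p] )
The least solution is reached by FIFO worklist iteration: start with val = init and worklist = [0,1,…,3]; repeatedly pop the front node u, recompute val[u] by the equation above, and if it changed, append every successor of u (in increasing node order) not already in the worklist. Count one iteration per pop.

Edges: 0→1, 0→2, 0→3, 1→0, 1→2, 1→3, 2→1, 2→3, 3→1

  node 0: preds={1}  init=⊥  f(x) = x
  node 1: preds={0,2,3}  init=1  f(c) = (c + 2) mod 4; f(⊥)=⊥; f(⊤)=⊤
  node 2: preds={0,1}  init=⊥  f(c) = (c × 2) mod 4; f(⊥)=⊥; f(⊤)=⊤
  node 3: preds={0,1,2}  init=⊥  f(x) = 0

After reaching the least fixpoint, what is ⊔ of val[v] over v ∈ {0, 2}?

⊤

Trace (8 dequeues):
  [1] u=0 | in 1 | out 1 | prev ⊥ | push {}
  [2] u=1 | in 1 | out ⊤ | prev 1 | push {0}
  [3] u=2 | in ⊤ | out ⊤ | prev ⊥ | push {1}
  [4] u=3 | in ⊤ | out 0 | prev ⊥ | push {}
  [5] u=0 | in ⊤ | out ⊤ | prev 1 | push {2,3}
  [6] u=1 | in ⊤ | out ⊤ | ==
  [7] u=2 | in ⊤ | out ⊤ | ==
  [8] u=3 | in ⊤ | out 0 | ==

Converged values:
  [0] ⊤
  [1] ⊤
  [2] ⊤
  [3] 0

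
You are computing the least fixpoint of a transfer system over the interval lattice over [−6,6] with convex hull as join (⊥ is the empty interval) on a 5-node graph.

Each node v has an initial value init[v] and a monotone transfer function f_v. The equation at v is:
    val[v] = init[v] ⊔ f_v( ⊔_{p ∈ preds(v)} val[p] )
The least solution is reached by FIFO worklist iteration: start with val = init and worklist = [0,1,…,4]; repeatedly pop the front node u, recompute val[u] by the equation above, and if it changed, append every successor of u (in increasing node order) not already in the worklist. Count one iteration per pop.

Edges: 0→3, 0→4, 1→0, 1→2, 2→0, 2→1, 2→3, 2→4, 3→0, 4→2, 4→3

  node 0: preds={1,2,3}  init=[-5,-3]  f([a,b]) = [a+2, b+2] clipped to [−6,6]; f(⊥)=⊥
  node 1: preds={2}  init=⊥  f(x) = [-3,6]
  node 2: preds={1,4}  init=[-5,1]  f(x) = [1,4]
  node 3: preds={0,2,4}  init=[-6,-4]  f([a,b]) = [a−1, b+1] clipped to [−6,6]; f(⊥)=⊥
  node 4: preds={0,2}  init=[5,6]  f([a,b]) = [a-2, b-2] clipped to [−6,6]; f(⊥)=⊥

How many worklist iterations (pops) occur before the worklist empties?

10

Iteration log — 10 steps:
  step 1. node 0  ⊔preds=[-6,1]  new=[-5,3]  old=[-5,-3]  +wl: 
  step 2. node 1  ⊔preds=[-5,1]  new=[-3,6]  old=⊥  +wl: 0
  step 3. node 2  ⊔preds=[-3,6]  new=[-5,4]  old=[-5,1]  +wl: 1
  step 4. node 3  ⊔preds=[-5,6]  new=[-6,6]  old=[-6,-4]  +wl: 
  step 5. node 4  ⊔preds=[-5,4]  new=[-6,6]  old=[5,6]  +wl: 2,3
  step 6. node 0  ⊔preds=[-6,6]  new=[-5,6]  old=[-5,3]  +wl: 4
  step 7. node 1  ⊔preds=[-5,4]  new=[-3,6]  stable
  step 8. node 2  ⊔preds=[-6,6]  new=[-5,4]  stable
  step 9. node 3  ⊔preds=[-6,6]  new=[-6,6]  stable
  step 10. node 4  ⊔preds=[-5,6]  new=[-6,6]  stable

Least fixpoint reached:
  node 0: [-5,6]
  node 1: [-3,6]
  node 2: [-5,4]
  node 3: [-6,6]
  node 4: [-6,6]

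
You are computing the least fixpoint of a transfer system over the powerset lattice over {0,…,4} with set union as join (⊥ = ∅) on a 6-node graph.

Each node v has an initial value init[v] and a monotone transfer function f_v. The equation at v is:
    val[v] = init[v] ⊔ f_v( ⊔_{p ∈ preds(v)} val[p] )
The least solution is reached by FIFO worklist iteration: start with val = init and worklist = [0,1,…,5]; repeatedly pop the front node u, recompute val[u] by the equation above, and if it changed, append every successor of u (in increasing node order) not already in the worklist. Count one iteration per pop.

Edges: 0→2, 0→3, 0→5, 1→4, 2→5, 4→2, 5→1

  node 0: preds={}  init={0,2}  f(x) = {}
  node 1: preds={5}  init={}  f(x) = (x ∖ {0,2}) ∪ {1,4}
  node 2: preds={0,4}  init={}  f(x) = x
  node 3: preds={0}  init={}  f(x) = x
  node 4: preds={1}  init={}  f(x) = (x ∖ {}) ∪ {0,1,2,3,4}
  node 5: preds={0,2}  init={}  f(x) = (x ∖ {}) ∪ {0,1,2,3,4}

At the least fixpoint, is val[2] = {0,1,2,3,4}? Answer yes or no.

yes

Iteration log — 10 steps:
  step 1. node 0  ⊔preds={}  new={0,2}  stable
  step 2. node 1  ⊔preds={}  new={1,4}  old={}  +wl: 
  step 3. node 2  ⊔preds={0,2}  new={0,2}  old={}  +wl: 
  step 4. node 3  ⊔preds={0,2}  new={0,2}  old={}  +wl: 
  step 5. node 4  ⊔preds={1,4}  new={0,1,2,3,4}  old={}  +wl: 2
  step 6. node 5  ⊔preds={0,2}  new={0,1,2,3,4}  old={}  +wl: 1
  step 7. node 2  ⊔preds={0,1,2,3,4}  new={0,1,2,3,4}  old={0,2}  +wl: 5
  step 8. node 1  ⊔preds={0,1,2,3,4}  new={1,3,4}  old={1,4}  +wl: 4
  step 9. node 5  ⊔preds={0,1,2,3,4}  new={0,1,2,3,4}  stable
  step 10. node 4  ⊔preds={1,3,4}  new={0,1,2,3,4}  stable

Least fixpoint reached:
  node 0: {0,2}
  node 1: {1,3,4}
  node 2: {0,1,2,3,4}
  node 3: {0,2}
  node 4: {0,1,2,3,4}
  node 5: {0,1,2,3,4}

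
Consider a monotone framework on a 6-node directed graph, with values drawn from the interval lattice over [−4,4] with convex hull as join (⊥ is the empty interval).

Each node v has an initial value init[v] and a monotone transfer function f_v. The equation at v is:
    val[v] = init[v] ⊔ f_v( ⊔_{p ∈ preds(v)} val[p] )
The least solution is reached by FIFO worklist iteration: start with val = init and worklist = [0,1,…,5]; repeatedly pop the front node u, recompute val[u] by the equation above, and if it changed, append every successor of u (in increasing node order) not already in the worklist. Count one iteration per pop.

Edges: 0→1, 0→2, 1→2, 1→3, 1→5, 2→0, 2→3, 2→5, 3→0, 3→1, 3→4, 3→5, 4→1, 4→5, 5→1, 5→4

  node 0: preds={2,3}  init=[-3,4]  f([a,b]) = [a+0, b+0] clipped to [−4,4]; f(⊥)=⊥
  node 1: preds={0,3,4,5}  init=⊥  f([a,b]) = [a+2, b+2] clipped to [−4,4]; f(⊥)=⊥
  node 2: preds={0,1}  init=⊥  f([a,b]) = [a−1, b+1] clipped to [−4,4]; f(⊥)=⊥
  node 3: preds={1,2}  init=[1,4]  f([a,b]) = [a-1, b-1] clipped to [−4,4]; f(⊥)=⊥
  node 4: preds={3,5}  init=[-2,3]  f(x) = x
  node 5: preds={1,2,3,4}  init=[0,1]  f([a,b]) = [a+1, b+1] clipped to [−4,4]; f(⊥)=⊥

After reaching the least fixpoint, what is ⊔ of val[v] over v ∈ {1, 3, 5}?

[-4,4]

Iteration log — 12 steps:
  step 1. node 0  ⊔preds=[1,4]  new=[-3,4]  stable
  step 2. node 1  ⊔preds=[-3,4]  new=[-1,4]  old=⊥  +wl: 
  step 3. node 2  ⊔preds=[-3,4]  new=[-4,4]  old=⊥  +wl: 0
  step 4. node 3  ⊔preds=[-4,4]  new=[-4,4]  old=[1,4]  +wl: 1
  step 5. node 4  ⊔preds=[-4,4]  new=[-4,4]  old=[-2,3]  +wl: 
  step 6. node 5  ⊔preds=[-4,4]  new=[-3,4]  old=[0,1]  +wl: 4
  step 7. node 0  ⊔preds=[-4,4]  new=[-4,4]  old=[-3,4]  +wl: 2
  step 8. node 1  ⊔preds=[-4,4]  new=[-2,4]  old=[-1,4]  +wl: 3,5
  step 9. node 4  ⊔preds=[-4,4]  new=[-4,4]  stable
  step 10. node 2  ⊔preds=[-4,4]  new=[-4,4]  stable
  step 11. node 3  ⊔preds=[-4,4]  new=[-4,4]  stable
  step 12. node 5  ⊔preds=[-4,4]  new=[-3,4]  stable

Least fixpoint reached:
  node 0: [-4,4]
  node 1: [-2,4]
  node 2: [-4,4]
  node 3: [-4,4]
  node 4: [-4,4]
  node 5: [-3,4]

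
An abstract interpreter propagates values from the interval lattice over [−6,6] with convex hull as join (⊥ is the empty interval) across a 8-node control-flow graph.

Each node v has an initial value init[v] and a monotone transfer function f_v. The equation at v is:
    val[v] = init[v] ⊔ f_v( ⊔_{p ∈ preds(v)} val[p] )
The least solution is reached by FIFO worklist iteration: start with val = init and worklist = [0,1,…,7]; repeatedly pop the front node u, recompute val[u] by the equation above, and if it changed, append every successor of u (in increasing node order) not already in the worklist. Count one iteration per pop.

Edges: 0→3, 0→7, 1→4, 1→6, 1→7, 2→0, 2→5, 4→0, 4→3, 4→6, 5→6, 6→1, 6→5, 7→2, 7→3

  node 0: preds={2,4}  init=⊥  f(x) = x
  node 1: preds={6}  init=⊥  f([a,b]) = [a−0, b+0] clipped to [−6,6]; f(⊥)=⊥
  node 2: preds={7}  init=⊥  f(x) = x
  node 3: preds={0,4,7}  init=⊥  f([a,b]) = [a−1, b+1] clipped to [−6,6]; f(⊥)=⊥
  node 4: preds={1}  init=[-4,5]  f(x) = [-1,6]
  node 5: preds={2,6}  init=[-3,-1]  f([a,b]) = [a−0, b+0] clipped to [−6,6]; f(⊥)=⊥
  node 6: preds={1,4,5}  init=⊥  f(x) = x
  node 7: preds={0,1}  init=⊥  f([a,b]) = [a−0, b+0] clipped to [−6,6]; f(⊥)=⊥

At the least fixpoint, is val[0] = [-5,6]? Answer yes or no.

no

Worklist (22 pops):
  #1 pop 0: in=[-4,5] → [-4,5] (was ⊥); enqueue []
  #2 pop 1: in=⊥ → ⊥ (no change)
  #3 pop 2: in=⊥ → ⊥ (no change)
  #4 pop 3: in=[-4,5] → [-5,6] (was ⊥); enqueue []
  #5 pop 4: in=⊥ → [-4,6] (was [-4,5]); enqueue [0,3]
  #6 pop 5: in=⊥ → [-3,-1] (no change)
  #7 pop 6: in=[-4,6] → [-4,6] (was ⊥); enqueue [1,5]
  #8 pop 7: in=[-4,5] → [-4,5] (was ⊥); enqueue [2]
  #9 pop 0: in=[-4,6] → [-4,6] (was [-4,5]); enqueue [7]
  #10 pop 3: in=[-4,6] → [-5,6] (no change)
  #11 pop 1: in=[-4,6] → [-4,6] (was ⊥); enqueue [4,6]
  #12 pop 5: in=[-4,6] → [-4,6] (was [-3,-1]); enqueue []
  #13 pop 2: in=[-4,5] → [-4,5] (was ⊥); enqueue [0,5]
  #14 pop 7: in=[-4,6] → [-4,6] (was [-4,5]); enqueue [2,3]
  #15 pop 4: in=[-4,6] → [-4,6] (no change)
  #16 pop 6: in=[-4,6] → [-4,6] (no change)
  #17 pop 0: in=[-4,6] → [-4,6] (no change)
  #18 pop 5: in=[-4,6] → [-4,6] (no change)
  #19 pop 2: in=[-4,6] → [-4,6] (was [-4,5]); enqueue [0,5]
  #20 pop 3: in=[-4,6] → [-5,6] (no change)
  #21 pop 0: in=[-4,6] → [-4,6] (no change)
  #22 pop 5: in=[-4,6] → [-4,6] (no change)

Fixpoint:
  val[0] = [-4,6]
  val[1] = [-4,6]
  val[2] = [-4,6]
  val[3] = [-5,6]
  val[4] = [-4,6]
  val[5] = [-4,6]
  val[6] = [-4,6]
  val[7] = [-4,6]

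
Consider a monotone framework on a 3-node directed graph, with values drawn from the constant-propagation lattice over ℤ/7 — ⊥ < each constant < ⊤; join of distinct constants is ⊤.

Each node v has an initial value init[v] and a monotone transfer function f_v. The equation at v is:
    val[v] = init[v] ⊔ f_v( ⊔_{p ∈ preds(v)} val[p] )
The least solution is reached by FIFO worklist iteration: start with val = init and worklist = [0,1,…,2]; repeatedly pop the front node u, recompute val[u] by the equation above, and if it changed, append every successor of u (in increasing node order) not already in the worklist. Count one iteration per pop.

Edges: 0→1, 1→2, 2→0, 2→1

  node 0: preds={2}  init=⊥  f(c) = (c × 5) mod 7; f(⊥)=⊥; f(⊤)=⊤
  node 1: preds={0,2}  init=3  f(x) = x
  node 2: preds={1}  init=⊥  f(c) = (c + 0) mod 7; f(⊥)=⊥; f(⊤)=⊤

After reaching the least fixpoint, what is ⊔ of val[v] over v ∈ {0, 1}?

⊤

Iteration log — 8 steps:
  step 1. node 0  ⊔preds=⊥  new=⊥  stable
  step 2. node 1  ⊔preds=⊥  new=3  stable
  step 3. node 2  ⊔preds=3  new=3  old=⊥  +wl: 0,1
  step 4. node 0  ⊔preds=3  new=1  old=⊥  +wl: 
  step 5. node 1  ⊔preds=⊤  new=⊤  old=3  +wl: 2
  step 6. node 2  ⊔preds=⊤  new=⊤  old=3  +wl: 0,1
  step 7. node 0  ⊔preds=⊤  new=⊤  old=1  +wl: 
  step 8. node 1  ⊔preds=⊤  new=⊤  stable

Least fixpoint reached:
  node 0: ⊤
  node 1: ⊤
  node 2: ⊤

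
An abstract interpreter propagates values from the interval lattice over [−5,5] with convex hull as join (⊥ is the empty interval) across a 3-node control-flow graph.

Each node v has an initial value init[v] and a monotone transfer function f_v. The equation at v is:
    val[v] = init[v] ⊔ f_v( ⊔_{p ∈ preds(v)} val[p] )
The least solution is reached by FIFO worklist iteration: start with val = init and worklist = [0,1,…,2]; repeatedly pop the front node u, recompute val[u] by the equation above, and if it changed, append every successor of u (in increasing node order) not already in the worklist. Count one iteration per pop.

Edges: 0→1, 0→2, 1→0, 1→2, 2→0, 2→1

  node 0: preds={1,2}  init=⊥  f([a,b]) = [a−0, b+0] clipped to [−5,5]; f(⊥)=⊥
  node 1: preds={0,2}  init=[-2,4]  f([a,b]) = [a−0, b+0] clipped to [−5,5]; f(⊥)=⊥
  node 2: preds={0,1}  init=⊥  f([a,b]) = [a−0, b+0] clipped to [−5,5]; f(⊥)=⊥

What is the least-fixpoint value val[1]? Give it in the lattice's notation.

Worklist (5 pops):
  #1 pop 0: in=[-2,4] → [-2,4] (was ⊥); enqueue []
  #2 pop 1: in=[-2,4] → [-2,4] (no change)
  #3 pop 2: in=[-2,4] → [-2,4] (was ⊥); enqueue [0,1]
  #4 pop 0: in=[-2,4] → [-2,4] (no change)
  #5 pop 1: in=[-2,4] → [-2,4] (no change)

Fixpoint:
  val[0] = [-2,4]
  val[1] = [-2,4]
  val[2] = [-2,4]

[-2,4]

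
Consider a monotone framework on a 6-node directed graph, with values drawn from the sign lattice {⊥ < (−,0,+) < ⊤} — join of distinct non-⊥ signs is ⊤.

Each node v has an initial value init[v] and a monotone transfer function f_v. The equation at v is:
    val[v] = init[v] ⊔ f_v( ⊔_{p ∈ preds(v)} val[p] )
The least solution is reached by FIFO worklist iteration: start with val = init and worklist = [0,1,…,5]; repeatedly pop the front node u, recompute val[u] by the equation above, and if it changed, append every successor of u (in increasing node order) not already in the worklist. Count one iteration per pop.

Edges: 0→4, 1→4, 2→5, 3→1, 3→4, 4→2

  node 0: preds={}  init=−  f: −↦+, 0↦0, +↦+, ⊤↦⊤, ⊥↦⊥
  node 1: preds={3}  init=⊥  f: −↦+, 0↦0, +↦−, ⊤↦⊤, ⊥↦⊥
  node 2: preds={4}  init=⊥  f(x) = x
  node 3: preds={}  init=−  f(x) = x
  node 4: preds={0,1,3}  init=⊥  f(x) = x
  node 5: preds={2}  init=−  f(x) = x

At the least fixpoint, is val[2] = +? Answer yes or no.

Worklist (8 pops):
  #1 pop 0: in=⊥ → − (no change)
  #2 pop 1: in=− → + (was ⊥); enqueue []
  #3 pop 2: in=⊥ → ⊥ (no change)
  #4 pop 3: in=⊥ → − (no change)
  #5 pop 4: in=⊤ → ⊤ (was ⊥); enqueue [2]
  #6 pop 5: in=⊥ → − (no change)
  #7 pop 2: in=⊤ → ⊤ (was ⊥); enqueue [5]
  #8 pop 5: in=⊤ → ⊤ (was −); enqueue []

Fixpoint:
  val[0] = −
  val[1] = +
  val[2] = ⊤
  val[3] = −
  val[4] = ⊤
  val[5] = ⊤

no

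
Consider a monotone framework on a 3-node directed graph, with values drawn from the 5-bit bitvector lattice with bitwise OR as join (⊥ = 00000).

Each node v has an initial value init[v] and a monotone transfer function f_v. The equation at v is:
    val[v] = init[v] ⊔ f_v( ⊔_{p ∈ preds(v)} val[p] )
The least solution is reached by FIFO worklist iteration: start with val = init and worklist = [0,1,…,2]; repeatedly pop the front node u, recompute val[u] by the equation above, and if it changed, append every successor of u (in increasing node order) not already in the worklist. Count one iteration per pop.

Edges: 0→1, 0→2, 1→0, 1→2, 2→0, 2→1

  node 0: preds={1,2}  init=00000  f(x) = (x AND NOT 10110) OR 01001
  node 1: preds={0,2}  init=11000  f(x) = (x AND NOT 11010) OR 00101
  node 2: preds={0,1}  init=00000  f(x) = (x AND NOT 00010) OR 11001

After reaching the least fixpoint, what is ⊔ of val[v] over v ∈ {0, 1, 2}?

11101

Iteration log — 5 steps:
  step 1. node 0  ⊔preds=11000  new=01001  old=00000  +wl: 
  step 2. node 1  ⊔preds=01001  new=11101  old=11000  +wl: 0
  step 3. node 2  ⊔preds=11101  new=11101  old=00000  +wl: 1
  step 4. node 0  ⊔preds=11101  new=01001  stable
  step 5. node 1  ⊔preds=11101  new=11101  stable

Least fixpoint reached:
  node 0: 01001
  node 1: 11101
  node 2: 11101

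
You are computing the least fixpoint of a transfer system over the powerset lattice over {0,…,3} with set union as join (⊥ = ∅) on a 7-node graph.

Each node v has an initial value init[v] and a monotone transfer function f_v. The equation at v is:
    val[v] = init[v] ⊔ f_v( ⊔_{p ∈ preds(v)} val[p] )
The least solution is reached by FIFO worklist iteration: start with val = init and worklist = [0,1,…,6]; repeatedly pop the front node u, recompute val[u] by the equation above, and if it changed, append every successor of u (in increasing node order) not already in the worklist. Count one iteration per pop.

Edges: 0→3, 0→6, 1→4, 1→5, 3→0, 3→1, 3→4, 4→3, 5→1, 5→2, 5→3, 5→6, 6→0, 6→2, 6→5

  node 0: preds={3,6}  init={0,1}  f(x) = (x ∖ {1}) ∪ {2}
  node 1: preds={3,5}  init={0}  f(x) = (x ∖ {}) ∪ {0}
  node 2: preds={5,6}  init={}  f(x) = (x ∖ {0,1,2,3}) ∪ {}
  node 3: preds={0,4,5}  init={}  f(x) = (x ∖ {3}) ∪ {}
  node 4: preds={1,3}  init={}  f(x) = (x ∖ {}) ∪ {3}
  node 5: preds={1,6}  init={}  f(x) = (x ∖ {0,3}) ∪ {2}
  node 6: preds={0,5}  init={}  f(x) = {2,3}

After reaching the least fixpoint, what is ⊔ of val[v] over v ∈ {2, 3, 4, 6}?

{0,1,2,3}

Iteration log — 17 steps:
  step 1. node 0  ⊔preds={}  new={0,1,2}  old={0,1}  +wl: 
  step 2. node 1  ⊔preds={}  new={0}  stable
  step 3. node 2  ⊔preds={}  new={}  stable
  step 4. node 3  ⊔preds={0,1,2}  new={0,1,2}  old={}  +wl: 0,1
  step 5. node 4  ⊔preds={0,1,2}  new={0,1,2,3}  old={}  +wl: 3
  step 6. node 5  ⊔preds={0}  new={2}  old={}  +wl: 2
  step 7. node 6  ⊔preds={0,1,2}  new={2,3}  old={}  +wl: 5
  step 8. node 0  ⊔preds={0,1,2,3}  new={0,1,2,3}  old={0,1,2}  +wl: 6
  step 9. node 1  ⊔preds={0,1,2}  new={0,1,2}  old={0}  +wl: 4
  step 10. node 3  ⊔preds={0,1,2,3}  new={0,1,2}  stable
  step 11. node 2  ⊔preds={2,3}  new={}  stable
  step 12. node 5  ⊔preds={0,1,2,3}  new={1,2}  old={2}  +wl: 1,2,3
  step 13. node 6  ⊔preds={0,1,2,3}  new={2,3}  stable
  step 14. node 4  ⊔preds={0,1,2}  new={0,1,2,3}  stable
  step 15. node 1  ⊔preds={0,1,2}  new={0,1,2}  stable
  step 16. node 2  ⊔preds={1,2,3}  new={}  stable
  step 17. node 3  ⊔preds={0,1,2,3}  new={0,1,2}  stable

Least fixpoint reached:
  node 0: {0,1,2,3}
  node 1: {0,1,2}
  node 2: {}
  node 3: {0,1,2}
  node 4: {0,1,2,3}
  node 5: {1,2}
  node 6: {2,3}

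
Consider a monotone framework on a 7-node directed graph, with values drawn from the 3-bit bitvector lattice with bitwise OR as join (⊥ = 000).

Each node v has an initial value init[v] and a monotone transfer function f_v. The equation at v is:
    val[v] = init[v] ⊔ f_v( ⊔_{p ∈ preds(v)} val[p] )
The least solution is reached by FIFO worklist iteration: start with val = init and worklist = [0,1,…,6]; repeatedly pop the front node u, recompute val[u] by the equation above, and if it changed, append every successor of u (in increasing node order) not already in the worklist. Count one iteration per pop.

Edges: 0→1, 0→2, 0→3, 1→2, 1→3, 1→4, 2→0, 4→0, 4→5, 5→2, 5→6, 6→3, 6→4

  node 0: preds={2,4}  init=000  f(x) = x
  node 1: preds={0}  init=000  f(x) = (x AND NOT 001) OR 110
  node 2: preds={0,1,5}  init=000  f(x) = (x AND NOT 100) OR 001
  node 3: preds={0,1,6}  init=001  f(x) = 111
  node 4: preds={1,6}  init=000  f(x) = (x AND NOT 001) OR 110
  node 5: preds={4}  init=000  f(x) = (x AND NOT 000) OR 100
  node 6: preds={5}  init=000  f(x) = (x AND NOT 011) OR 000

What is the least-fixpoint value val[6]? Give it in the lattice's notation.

100

Trace (12 dequeues):
  [1] u=0 | in 000 | out 000 | ==
  [2] u=1 | in 000 | out 110 | prev 000 | push {}
  [3] u=2 | in 110 | out 011 | prev 000 | push {0}
  [4] u=3 | in 110 | out 111 | prev 001 | push {}
  [5] u=4 | in 110 | out 110 | prev 000 | push {}
  [6] u=5 | in 110 | out 110 | prev 000 | push {2}
  [7] u=6 | in 110 | out 100 | prev 000 | push {3,4}
  [8] u=0 | in 111 | out 111 | prev 000 | push {1}
  [9] u=2 | in 111 | out 011 | ==
  [10] u=3 | in 111 | out 111 | ==
  [11] u=4 | in 110 | out 110 | ==
  [12] u=1 | in 111 | out 110 | ==

Converged values:
  [0] 111
  [1] 110
  [2] 011
  [3] 111
  [4] 110
  [5] 110
  [6] 100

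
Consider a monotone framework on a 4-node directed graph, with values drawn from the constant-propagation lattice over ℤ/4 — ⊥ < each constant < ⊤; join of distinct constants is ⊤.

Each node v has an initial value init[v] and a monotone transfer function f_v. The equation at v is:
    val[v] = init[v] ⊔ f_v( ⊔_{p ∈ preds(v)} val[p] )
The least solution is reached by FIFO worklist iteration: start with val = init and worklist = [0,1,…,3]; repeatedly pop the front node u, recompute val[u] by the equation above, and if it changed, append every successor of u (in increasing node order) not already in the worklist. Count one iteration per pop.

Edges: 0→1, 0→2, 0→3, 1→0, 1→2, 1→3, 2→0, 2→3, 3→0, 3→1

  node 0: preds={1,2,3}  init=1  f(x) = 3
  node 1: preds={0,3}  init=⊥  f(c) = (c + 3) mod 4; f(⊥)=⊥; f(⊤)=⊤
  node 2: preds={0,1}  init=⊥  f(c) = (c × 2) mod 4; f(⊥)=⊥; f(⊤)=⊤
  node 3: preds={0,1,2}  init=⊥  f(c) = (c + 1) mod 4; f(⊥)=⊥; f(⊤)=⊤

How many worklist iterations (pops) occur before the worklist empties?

6

Iteration log — 6 steps:
  step 1. node 0  ⊔preds=⊥  new=⊤  old=1  +wl: 
  step 2. node 1  ⊔preds=⊤  new=⊤  old=⊥  +wl: 0
  step 3. node 2  ⊔preds=⊤  new=⊤  old=⊥  +wl: 
  step 4. node 3  ⊔preds=⊤  new=⊤  old=⊥  +wl: 1
  step 5. node 0  ⊔preds=⊤  new=⊤  stable
  step 6. node 1  ⊔preds=⊤  new=⊤  stable

Least fixpoint reached:
  node 0: ⊤
  node 1: ⊤
  node 2: ⊤
  node 3: ⊤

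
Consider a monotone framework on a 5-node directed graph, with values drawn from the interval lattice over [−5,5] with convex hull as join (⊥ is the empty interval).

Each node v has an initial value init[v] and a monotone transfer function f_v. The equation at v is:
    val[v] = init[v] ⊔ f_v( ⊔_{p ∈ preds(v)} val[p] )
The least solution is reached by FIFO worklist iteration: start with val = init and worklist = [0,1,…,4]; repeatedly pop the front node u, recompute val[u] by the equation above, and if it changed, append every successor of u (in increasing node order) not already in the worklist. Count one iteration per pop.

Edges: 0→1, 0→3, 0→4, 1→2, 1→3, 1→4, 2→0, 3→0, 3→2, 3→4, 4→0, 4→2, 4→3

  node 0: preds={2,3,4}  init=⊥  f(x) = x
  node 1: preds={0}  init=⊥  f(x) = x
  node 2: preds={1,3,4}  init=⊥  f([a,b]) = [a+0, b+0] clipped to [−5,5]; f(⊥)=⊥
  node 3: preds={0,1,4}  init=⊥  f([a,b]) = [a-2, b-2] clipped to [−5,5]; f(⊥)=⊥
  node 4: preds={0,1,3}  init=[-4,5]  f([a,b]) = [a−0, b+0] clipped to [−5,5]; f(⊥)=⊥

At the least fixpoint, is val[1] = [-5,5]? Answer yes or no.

Iteration log — 13 steps:
  step 1. node 0  ⊔preds=[-4,5]  new=[-4,5]  old=⊥  +wl: 
  step 2. node 1  ⊔preds=[-4,5]  new=[-4,5]  old=⊥  +wl: 
  step 3. node 2  ⊔preds=[-4,5]  new=[-4,5]  old=⊥  +wl: 0
  step 4. node 3  ⊔preds=[-4,5]  new=[-5,3]  old=⊥  +wl: 2
  step 5. node 4  ⊔preds=[-5,5]  new=[-5,5]  old=[-4,5]  +wl: 3
  step 6. node 0  ⊔preds=[-5,5]  new=[-5,5]  old=[-4,5]  +wl: 1,4
  step 7. node 2  ⊔preds=[-5,5]  new=[-5,5]  old=[-4,5]  +wl: 0
  step 8. node 3  ⊔preds=[-5,5]  new=[-5,3]  stable
  step 9. node 1  ⊔preds=[-5,5]  new=[-5,5]  old=[-4,5]  +wl: 2,3
  step 10. node 4  ⊔preds=[-5,5]  new=[-5,5]  stable
  step 11. node 0  ⊔preds=[-5,5]  new=[-5,5]  stable
  step 12. node 2  ⊔preds=[-5,5]  new=[-5,5]  stable
  step 13. node 3  ⊔preds=[-5,5]  new=[-5,3]  stable

Least fixpoint reached:
  node 0: [-5,5]
  node 1: [-5,5]
  node 2: [-5,5]
  node 3: [-5,3]
  node 4: [-5,5]

yes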